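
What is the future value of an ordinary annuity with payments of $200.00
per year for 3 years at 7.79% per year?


Formula: FV = PMT * ((1+r)^n - 1) / r
Growth factor: (1 + 0.0779)^3 = 1.252378
Numerator: 1.252378 - 1 = 0.252378
FV = $200.00 * 0.252378 / 0.0779 = $647.95

$647.95


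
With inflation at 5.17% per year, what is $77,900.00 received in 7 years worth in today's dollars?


Formula: Real value = nominal / (1 + inflation)^years
Price level: (1 + 0.0517)^7 = 1.423125
Real value = $77,900.00 / 1.423125 = $54,738.68

$54,738.68


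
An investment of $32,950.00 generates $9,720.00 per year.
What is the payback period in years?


Formula: Payback = investment / annual cash flow
Substituting: Payback = $32,950.00 / $9,720.00
Payback = 3.3899 years

3.3899 years


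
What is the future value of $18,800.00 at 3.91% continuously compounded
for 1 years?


Formula: FV = P * e^(r*t)
Exponent: r*t = 0.0391 * 1 = 0.0391
e^(0.0391) = 1.039874
FV = $18,800.00 * 1.039874 = $19,549.64

$19,549.64


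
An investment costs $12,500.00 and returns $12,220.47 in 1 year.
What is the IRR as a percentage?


Formula: IRR = C1/C0 - 1
Substituting: IRR = $12,220.47 / $12,500.00 - 1
Ratio: 0.977638 - 1 = -0.022362
IRR = -2.2362%

-2.2362%


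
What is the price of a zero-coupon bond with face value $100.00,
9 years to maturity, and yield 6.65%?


Formula: Price = FV / (1 + r)^n
Substituting: Price = $100.00 / (1 + 0.0665)^9
Discount factor: (1.0665)^9 = 1.785039
Price = $100.00 / 1.785039 = $56.02

$56.02


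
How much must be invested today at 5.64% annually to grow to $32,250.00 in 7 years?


Formula: PV = FV / (1 + r)^n
Substituting: PV = $32,250.00 / (1 + 0.0564)^7
Discount factor: (1.0564)^7 = 1.468246
PV = $32,250.00 / 1.468246 = $21,964.99

$21,964.99


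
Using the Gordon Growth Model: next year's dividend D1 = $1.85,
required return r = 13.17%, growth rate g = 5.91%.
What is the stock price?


Formula: P = D1 / (r - g)
Spread: r - g = 0.1317 - 0.0591 = 0.0726
Substituting: P = $1.85 / 0.0726
P = $25.48

$25.48


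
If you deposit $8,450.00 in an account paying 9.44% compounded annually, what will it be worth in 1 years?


Formula: FV = P * (1 + r)^n
Substituting: FV = $8,450.00 * (1 + 0.0944)^1
Growth factor: (1.0944)^1 = 1.0944
FV = $8,450.00 * 1.0944 = $9,247.68

$9,247.68


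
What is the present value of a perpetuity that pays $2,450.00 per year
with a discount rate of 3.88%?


Formula: PV = C / r
Substituting: PV = $2,450.00 / 0.0388
PV = $63,144.33

$63,144.33


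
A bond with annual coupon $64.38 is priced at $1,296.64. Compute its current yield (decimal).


Formula: Current yield = annual coupon / price
Substituting: CY = $64.38 / $1,296.64
CY = 0.049651

0.049651


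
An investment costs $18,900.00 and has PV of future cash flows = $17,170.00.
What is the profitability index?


Formula: PI = PV(cash flows) / initial investment
Substituting: PI = $17,170.00 / $18,900.00
PI = 0.9085

0.9085


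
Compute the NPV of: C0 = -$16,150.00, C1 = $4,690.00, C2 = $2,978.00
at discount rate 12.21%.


Formula: NPV = C0 + C1/(1+r) + C2/(1+r)^2
Discount C1: $4,690.00 / (1 + 0.1221) = $4,179.66
Discount C2: $2,978.00 / (1 + 0.1221)^2 = $2,365.17
NPV = -$16,150.00 + $4,179.66 + $2,365.17 = -$9,605.17

-$9,605.17


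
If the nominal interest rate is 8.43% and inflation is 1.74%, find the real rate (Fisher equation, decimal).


Formula: (1 + r_real) = (1 + r_nom) / (1 + inflation)
Substituting: (1 + r_real) = 1.0843 / 1.0174
(1 + r_real) = 1.065756
r_real = 1.065756 - 1 = 0.065756

0.065756


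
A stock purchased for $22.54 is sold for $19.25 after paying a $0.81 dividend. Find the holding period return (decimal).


Formula: HPR = (P1 - P0 + D) / P0
Gain: $19.25 - $22.54 + $0.81 = -$2.48
HPR = -$2.48 / $22.54 = -0.11

-0.11


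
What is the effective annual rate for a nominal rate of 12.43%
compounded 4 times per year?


Formula: EAR = (1 + r/m)^m - 1
Period rate: r/m = 0.1243 / 4 = 0.031075
Compounding: (1 + 0.031075)^4 = 1.130215
EAR = 1.130215 - 1 = 0.130215

0.130215


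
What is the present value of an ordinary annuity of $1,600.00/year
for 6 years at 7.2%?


Formula: PV = PMT * (1 - (1+r)^(-n)) / r
Discount factor: (1 + 0.072)^(-6) = 0.658918
Bracket: 1 - 0.658918 = 0.341082
PV = $1,600.00 * 0.341082 / 0.072 = $7,579.60

$7,579.60


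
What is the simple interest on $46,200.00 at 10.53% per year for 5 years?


Formula: I = P * r * t
Substituting: I = $46,200.00 * 0.1053 * 5
Step: I = $46,200.00 * 0.5265
I = $24,324.30

$24,324.30


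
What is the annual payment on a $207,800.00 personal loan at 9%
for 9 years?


Formula: PMT = PV * r / (1 - (1+r)^(-n))
Denominator: 1 - (1 + 0.09)^(-9) = 0.539572
Numerator: $207,800.00 * 0.09 = 18702.0
PMT = 18702.0 / 0.539572 = $34,660.79

$34,660.79


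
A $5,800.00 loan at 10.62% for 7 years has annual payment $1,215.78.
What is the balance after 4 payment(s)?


Formula: Balance = PV*(1+r)^k - PMT*((1+r)^k - 1)/r
Growth: (1 + 0.1062)^4 = 1.497389
Accumulated factor: ((1+r)^k - 1)/r = 4.683512
Balance = $5,800.00 * 1.497389 - $1,215.78 * 4.683512
Balance = $2,990.74

$2,990.74


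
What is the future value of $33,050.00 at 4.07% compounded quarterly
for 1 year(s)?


Formula: FV = P * (1 + r/m)^(m*t)
Period rate: r/m = 0.0407 / 4 = 0.010175
Total periods: m*t = 4 * 1 = 4
Growth factor: (1 + 0.010175)^4 = 1.041325
FV = $33,050.00 * 1.041325 = $34,415.80

$34,415.80


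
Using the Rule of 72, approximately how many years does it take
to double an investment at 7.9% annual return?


Formula: Years ≈ 72 / r
Substituting: Years ≈ 72 / 7.9
Years ≈ 9.1

9.1 years


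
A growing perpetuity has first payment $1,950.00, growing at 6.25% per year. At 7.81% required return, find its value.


Formula: PV = C / (r - g)
Spread: r - g = 0.0781 - 0.0625 = 0.0156
Substituting: PV = $1,950.00 / 0.0156
PV = $125,000.00

$125,000.00


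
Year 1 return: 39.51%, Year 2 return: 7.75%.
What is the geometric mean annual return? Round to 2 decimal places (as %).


Formula: Geometric mean = ((1+r1)*(1+r2))^(1/2) - 1
Product: (1 + 0.3951) * (1 + 0.0775) = 1.3951 * 1.0775 = 1.50322
Square root: 1.50322^0.5 = 1.226059
Geometric mean = 1.226059 - 1 = 0.226059
As percentage: 22.61%

22.61%


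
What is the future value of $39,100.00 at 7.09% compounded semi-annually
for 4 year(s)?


Formula: FV = P * (1 + r/m)^(m*t)
Period rate: r/m = 0.0709 / 2 = 0.03545
Total periods: m*t = 2 * 4 = 8
Growth factor: (1 + 0.03545)^8 = 1.321396
FV = $39,100.00 * 1.321396 = $51,666.59

$51,666.59


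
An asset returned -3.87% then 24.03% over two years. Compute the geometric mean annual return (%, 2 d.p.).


Formula: Geometric mean = ((1+r1)*(1+r2))^(1/2) - 1
Product: (1 + -0.0387) * (1 + 0.2403) = 0.9613 * 1.2403 = 1.1923
Square root: 1.1923^0.5 = 1.091925
Geometric mean = 1.091925 - 1 = 0.091925
As percentage: 9.19%

9.19%


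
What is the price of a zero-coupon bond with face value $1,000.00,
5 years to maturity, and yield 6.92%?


Formula: Price = FV / (1 + r)^n
Substituting: Price = $1,000.00 / (1 + 0.0692)^5
Discount factor: (1.0692)^5 = 1.397316
Price = $1,000.00 / 1.397316 = $715.66

$715.66


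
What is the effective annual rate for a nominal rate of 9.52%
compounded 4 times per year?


Formula: EAR = (1 + r/m)^m - 1
Period rate: r/m = 0.0952 / 4 = 0.0238
Compounding: (1 + 0.0238)^4 = 1.098653
EAR = 1.098653 - 1 = 0.098653

0.098653


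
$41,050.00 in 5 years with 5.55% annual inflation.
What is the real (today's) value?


Formula: Real value = nominal / (1 + inflation)^years
Price level: (1 + 0.0555)^5 = 1.31006
Real value = $41,050.00 / 1.31006 = $31,334.44

$31,334.44


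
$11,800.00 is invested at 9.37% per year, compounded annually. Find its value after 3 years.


Formula: FV = P * (1 + r)^n
Substituting: FV = $11,800.00 * (1 + 0.0937)^3
Growth factor: (1.0937)^3 = 1.308262
FV = $11,800.00 * 1.308262 = $15,437.49

$15,437.49


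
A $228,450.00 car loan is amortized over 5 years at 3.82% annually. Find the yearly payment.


Formula: PMT = PV * r / (1 - (1+r)^(-n))
Denominator: 1 - (1 + 0.0382)^(-5) = 0.170923
Numerator: $228,450.00 * 0.0382 = 8726.79
PMT = 8726.79 / 0.170923 = $51,056.86

$51,056.86


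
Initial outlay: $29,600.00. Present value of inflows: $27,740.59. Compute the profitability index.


Formula: PI = PV(cash flows) / initial investment
Substituting: PI = $27,740.59 / $29,600.00
PI = 0.9372

0.9372


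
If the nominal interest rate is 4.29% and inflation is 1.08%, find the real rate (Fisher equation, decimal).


Formula: (1 + r_real) = (1 + r_nom) / (1 + inflation)
Substituting: (1 + r_real) = 1.0429 / 1.0108
(1 + r_real) = 1.031757
r_real = 1.031757 - 1 = 0.031757

0.031757


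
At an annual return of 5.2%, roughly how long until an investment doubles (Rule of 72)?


Formula: Years ≈ 72 / r
Substituting: Years ≈ 72 / 5.2
Years ≈ 13.8

13.8 years


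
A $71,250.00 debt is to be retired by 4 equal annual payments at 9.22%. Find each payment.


Formula: PMT = PV * r / (1 - (1+r)^(-n))
Denominator: 1 - (1 + 0.0922)^(-4) = 0.297265
Numerator: $71,250.00 * 0.0922 = 6569.25
PMT = 6569.25 / 0.297265 = $22,098.94

$22,098.94


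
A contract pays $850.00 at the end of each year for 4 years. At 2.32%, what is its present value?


Formula: PV = PMT * (1 - (1+r)^(-n)) / r
Discount factor: (1 + 0.0232)^(-4) = 0.912342
Bracket: 1 - 0.912342 = 0.087658
PV = $850.00 * 0.087658 / 0.0232 = $3,211.59

$3,211.59


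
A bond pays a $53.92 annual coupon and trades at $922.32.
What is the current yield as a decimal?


Formula: Current yield = annual coupon / price
Substituting: CY = $53.92 / $922.32
CY = 0.058461

0.058461


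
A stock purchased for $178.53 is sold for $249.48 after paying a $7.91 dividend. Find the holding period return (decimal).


Formula: HPR = (P1 - P0 + D) / P0
Gain: $249.48 - $178.53 + $7.91 = $78.86
HPR = $78.86 / $178.53 = 0.4417

0.4417


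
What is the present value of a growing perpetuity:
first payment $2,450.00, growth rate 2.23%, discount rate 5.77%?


Formula: PV = C / (r - g)
Spread: r - g = 0.0577 - 0.0223 = 0.0354
Substituting: PV = $2,450.00 / 0.0354
PV = $69,209.04

$69,209.04


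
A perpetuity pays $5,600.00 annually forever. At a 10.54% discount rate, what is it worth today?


Formula: PV = C / r
Substituting: PV = $5,600.00 / 0.1054
PV = $53,130.93

$53,130.93


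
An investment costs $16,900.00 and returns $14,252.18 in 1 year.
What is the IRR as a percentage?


Formula: IRR = C1/C0 - 1
Substituting: IRR = $14,252.18 / $16,900.00 - 1
Ratio: 0.843324 - 1 = -0.156676
IRR = -15.6676%

-15.6676%


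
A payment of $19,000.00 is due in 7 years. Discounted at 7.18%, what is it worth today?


Formula: PV = FV / (1 + r)^n
Substituting: PV = $19,000.00 / (1 + 0.0718)^7
Discount factor: (1.0718)^7 = 1.624786
PV = $19,000.00 / 1.624786 = $11,693.84

$11,693.84


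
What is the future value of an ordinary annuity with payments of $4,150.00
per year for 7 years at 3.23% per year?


Formula: FV = PMT * ((1+r)^n - 1) / r
Growth factor: (1 + 0.0323)^7 = 1.249227
Numerator: 1.249227 - 1 = 0.249227
FV = $4,150.00 * 0.249227 / 0.0323 = $32,021.47

$32,021.47


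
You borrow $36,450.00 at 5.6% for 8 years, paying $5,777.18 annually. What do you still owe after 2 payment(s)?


Formula: Balance = PV*(1+r)^k - PMT*((1+r)^k - 1)/r
Growth: (1 + 0.056)^2 = 1.115136
Accumulated factor: ((1+r)^k - 1)/r = 2.056
Balance = $36,450.00 * 1.115136 - $5,777.18 * 2.056
Balance = $28,768.83

$28,768.83


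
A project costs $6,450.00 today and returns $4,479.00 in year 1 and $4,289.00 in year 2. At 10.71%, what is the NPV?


Formula: NPV = C0 + C1/(1+r) + C2/(1+r)^2
Discount C1: $4,479.00 / (1 + 0.1071) = $4,045.70
Discount C2: $4,289.00 / (1 + 0.1071)^2 = $3,499.31
NPV = -$6,450.00 + $4,045.70 + $3,499.31 = $1,095.01

$1,095.01


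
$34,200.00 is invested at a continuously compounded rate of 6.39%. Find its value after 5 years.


Formula: FV = P * e^(r*t)
Exponent: r*t = 0.0639 * 5 = 0.3195
e^(0.3195) = 1.376439
FV = $34,200.00 * 1.376439 = $47,074.23

$47,074.23


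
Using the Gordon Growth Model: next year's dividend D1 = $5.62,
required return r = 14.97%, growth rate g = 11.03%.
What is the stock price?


Formula: P = D1 / (r - g)
Spread: r - g = 0.1497 - 0.1103 = 0.0394
Substituting: P = $5.62 / 0.0394
P = $142.64

$142.64


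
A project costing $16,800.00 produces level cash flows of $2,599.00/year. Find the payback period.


Formula: Payback = investment / annual cash flow
Substituting: Payback = $16,800.00 / $2,599.00
Payback = 6.464 years

6.464 years


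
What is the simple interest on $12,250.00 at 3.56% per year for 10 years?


Formula: I = P * r * t
Substituting: I = $12,250.00 * 0.0356 * 10
Step: I = $12,250.00 * 0.356
I = $4,361.00

$4,361.00


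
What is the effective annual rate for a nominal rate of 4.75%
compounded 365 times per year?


Formula: EAR = (1 + r/m)^m - 1
Period rate: r/m = 0.0475 / 365 = 0.00013
Compounding: (1 + 0.00013)^365 = 1.048643
EAR = 1.048643 - 1 = 0.048643

0.048643


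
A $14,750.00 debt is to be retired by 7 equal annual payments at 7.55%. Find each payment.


Formula: PMT = PV * r / (1 - (1+r)^(-n))
Denominator: 1 - (1 + 0.0755)^(-7) = 0.399204
Numerator: $14,750.00 * 0.0755 = 1113.625
PMT = 1113.625 / 0.399204 = $2,789.61

$2,789.61


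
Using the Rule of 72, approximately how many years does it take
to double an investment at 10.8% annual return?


Formula: Years ≈ 72 / r
Substituting: Years ≈ 72 / 10.8
Years ≈ 6.7

6.7 years


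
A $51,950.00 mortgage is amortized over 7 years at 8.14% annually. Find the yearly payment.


Formula: PMT = PV * r / (1 - (1+r)^(-n))
Denominator: 1 - (1 + 0.0814)^(-7) = 0.421777
Numerator: $51,950.00 * 0.0814 = 4228.73
PMT = 4228.73 / 0.421777 = $10,025.99

$10,025.99


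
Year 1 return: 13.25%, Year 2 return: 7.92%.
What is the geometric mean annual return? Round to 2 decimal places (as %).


Formula: Geometric mean = ((1+r1)*(1+r2))^(1/2) - 1
Product: (1 + 0.1325) * (1 + 0.0792) = 1.1325 * 1.0792 = 1.222194
Square root: 1.222194^0.5 = 1.105529
Geometric mean = 1.105529 - 1 = 0.105529
As percentage: 10.55%

10.55%


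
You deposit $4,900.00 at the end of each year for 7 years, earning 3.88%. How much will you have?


Formula: FV = PMT * ((1+r)^n - 1) / r
Growth factor: (1 + 0.0388)^7 = 1.30534
Numerator: 1.30534 - 1 = 0.30534
FV = $4,900.00 * 0.30534 / 0.0388 = $38,560.96

$38,560.96


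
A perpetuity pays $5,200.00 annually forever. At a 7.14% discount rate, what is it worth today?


Formula: PV = C / r
Substituting: PV = $5,200.00 / 0.0714
PV = $72,829.13

$72,829.13


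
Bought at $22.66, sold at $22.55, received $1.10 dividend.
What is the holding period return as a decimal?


Formula: HPR = (P1 - P0 + D) / P0
Gain: $22.55 - $22.66 + $1.10 = $0.99
HPR = $0.99 / $22.66 = 0.0437

0.0437


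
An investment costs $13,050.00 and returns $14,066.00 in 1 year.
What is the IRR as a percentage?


Formula: IRR = C1/C0 - 1
Substituting: IRR = $14,066.00 / $13,050.00 - 1
Ratio: 1.077854 - 1 = 0.077854
IRR = 7.7854%

7.7854%


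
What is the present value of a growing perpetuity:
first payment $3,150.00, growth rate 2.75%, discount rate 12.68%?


Formula: PV = C / (r - g)
Spread: r - g = 0.1268 - 0.0275 = 0.0993
Substituting: PV = $3,150.00 / 0.0993
PV = $31,722.05

$31,722.05


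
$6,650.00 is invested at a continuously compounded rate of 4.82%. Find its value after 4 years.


Formula: FV = P * e^(r*t)
Exponent: r*t = 0.0482 * 4 = 0.1928
e^(0.1928) = 1.21264
FV = $6,650.00 * 1.21264 = $8,064.06

$8,064.06


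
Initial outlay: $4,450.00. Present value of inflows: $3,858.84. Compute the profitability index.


Formula: PI = PV(cash flows) / initial investment
Substituting: PI = $3,858.84 / $4,450.00
PI = 0.8672

0.8672


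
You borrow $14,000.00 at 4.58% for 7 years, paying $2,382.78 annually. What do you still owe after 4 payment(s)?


Formula: Balance = PV*(1+r)^k - PMT*((1+r)^k - 1)/r
Growth: (1 + 0.0458)^4 = 1.196175
Accumulated factor: ((1+r)^k - 1)/r = 4.283287
Balance = $14,000.00 * 1.196175 - $2,382.78 * 4.283287
Balance = $6,540.31

$6,540.31


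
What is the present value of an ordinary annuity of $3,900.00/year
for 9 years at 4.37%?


Formula: PV = PMT * (1 - (1+r)^(-n)) / r
Discount factor: (1 + 0.0437)^(-9) = 0.680485
Bracket: 1 - 0.680485 = 0.319515
PV = $3,900.00 * 0.319515 / 0.0437 = $28,515.03

$28,515.03


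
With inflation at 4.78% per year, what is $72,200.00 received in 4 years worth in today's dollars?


Formula: Real value = nominal / (1 + inflation)^years
Price level: (1 + 0.0478)^4 = 1.205351
Real value = $72,200.00 / 1.205351 = $59,899.56

$59,899.56


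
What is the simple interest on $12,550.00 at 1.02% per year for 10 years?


Formula: I = P * r * t
Substituting: I = $12,550.00 * 0.0102 * 10
Step: I = $12,550.00 * 0.102
I = $1,280.10

$1,280.10


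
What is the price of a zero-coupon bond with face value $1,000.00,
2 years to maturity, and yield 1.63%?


Formula: Price = FV / (1 + r)^n
Substituting: Price = $1,000.00 / (1 + 0.0163)^2
Discount factor: (1.0163)^2 = 1.032866
Price = $1,000.00 / 1.032866 = $968.18

$968.18


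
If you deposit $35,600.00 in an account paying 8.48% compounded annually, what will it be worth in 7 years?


Formula: FV = P * (1 + r)^n
Substituting: FV = $35,600.00 * (1 + 0.0848)^7
Growth factor: (1.0848)^7 = 1.767859
FV = $35,600.00 * 1.767859 = $62,935.80

$62,935.80


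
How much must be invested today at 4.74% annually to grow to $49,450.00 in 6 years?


Formula: PV = FV / (1 + r)^n
Substituting: PV = $49,450.00 / (1 + 0.0474)^6
Discount factor: (1.0474)^6 = 1.320308
PV = $49,450.00 / 1.320308 = $37,453.37

$37,453.37


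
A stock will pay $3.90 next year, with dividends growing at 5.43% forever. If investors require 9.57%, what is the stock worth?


Formula: P = D1 / (r - g)
Spread: r - g = 0.0957 - 0.0543 = 0.0414
Substituting: P = $3.90 / 0.0414
P = $94.20

$94.20


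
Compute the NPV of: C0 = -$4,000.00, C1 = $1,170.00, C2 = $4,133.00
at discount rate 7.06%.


Formula: NPV = C0 + C1/(1+r) + C2/(1+r)^2
Discount C1: $1,170.00 / (1 + 0.0706) = $1,092.85
Discount C2: $4,133.00 / (1 + 0.0706)^2 = $3,605.88
NPV = -$4,000.00 + $1,092.85 + $3,605.88 = $698.72

$698.72


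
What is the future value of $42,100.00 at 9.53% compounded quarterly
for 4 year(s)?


Formula: FV = P * (1 + r/m)^(m*t)
Period rate: r/m = 0.0953 / 4 = 0.023825
Total periods: m*t = 4 * 4 = 16
Growth factor: (1 + 0.023825)^16 = 1.45751
FV = $42,100.00 * 1.45751 = $61,361.19

$61,361.19


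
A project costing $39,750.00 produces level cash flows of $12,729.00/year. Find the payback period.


Formula: Payback = investment / annual cash flow
Substituting: Payback = $39,750.00 / $12,729.00
Payback = 3.1228 years

3.1228 years


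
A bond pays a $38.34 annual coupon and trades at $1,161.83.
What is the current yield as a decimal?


Formula: Current yield = annual coupon / price
Substituting: CY = $38.34 / $1,161.83
CY = 0.033

0.033


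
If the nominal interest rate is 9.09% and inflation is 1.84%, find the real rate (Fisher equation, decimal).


Formula: (1 + r_real) = (1 + r_nom) / (1 + inflation)
Substituting: (1 + r_real) = 1.0909 / 1.0184
(1 + r_real) = 1.07119
r_real = 1.07119 - 1 = 0.07119

0.07119


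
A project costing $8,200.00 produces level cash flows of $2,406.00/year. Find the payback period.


Formula: Payback = investment / annual cash flow
Substituting: Payback = $8,200.00 / $2,406.00
Payback = 3.4081 years

3.4081 years


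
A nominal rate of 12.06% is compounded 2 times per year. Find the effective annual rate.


Formula: EAR = (1 + r/m)^m - 1
Period rate: r/m = 0.1206 / 2 = 0.0603
Compounding: (1 + 0.0603)^2 = 1.124236
EAR = 1.124236 - 1 = 0.124236

0.124236


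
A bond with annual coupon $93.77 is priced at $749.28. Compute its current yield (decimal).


Formula: Current yield = annual coupon / price
Substituting: CY = $93.77 / $749.28
CY = 0.125147

0.125147


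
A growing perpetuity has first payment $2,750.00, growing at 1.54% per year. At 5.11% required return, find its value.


Formula: PV = C / (r - g)
Spread: r - g = 0.0511 - 0.0154 = 0.0357
Substituting: PV = $2,750.00 / 0.0357
PV = $77,030.81

$77,030.81


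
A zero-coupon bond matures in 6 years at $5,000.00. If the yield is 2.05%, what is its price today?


Formula: Price = FV / (1 + r)^n
Substituting: Price = $5,000.00 / (1 + 0.0205)^6
Discount factor: (1.0205)^6 = 1.129479
Price = $5,000.00 / 1.129479 = $4,426.82

$4,426.82


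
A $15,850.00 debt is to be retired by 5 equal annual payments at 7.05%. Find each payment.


Formula: PMT = PV * r / (1 - (1+r)^(-n))
Denominator: 1 - (1 + 0.0705)^(-5) = 0.288677
Numerator: $15,850.00 * 0.0705 = 1117.425
PMT = 1117.425 / 0.288677 = $3,870.84

$3,870.84


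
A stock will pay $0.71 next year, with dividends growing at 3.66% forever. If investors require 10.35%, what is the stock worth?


Formula: P = D1 / (r - g)
Spread: r - g = 0.1035 - 0.0366 = 0.0669
Substituting: P = $0.71 / 0.0669
P = $10.61

$10.61


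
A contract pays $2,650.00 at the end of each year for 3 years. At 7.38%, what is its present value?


Formula: PV = PMT * (1 - (1+r)^(-n)) / r
Discount factor: (1 + 0.0738)^(-3) = 0.807662
Bracket: 1 - 0.807662 = 0.192338
PV = $2,650.00 * 0.192338 / 0.0738 = $6,906.44

$6,906.44


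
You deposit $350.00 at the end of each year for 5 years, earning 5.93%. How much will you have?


Formula: FV = PMT * ((1+r)^n - 1) / r
Growth factor: (1 + 0.0593)^5 = 1.333813
Numerator: 1.333813 - 1 = 0.333813
FV = $350.00 * 0.333813 / 0.0593 = $1,970.23

$1,970.23


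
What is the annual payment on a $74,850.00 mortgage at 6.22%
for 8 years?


Formula: PMT = PV * r / (1 - (1+r)^(-n))
Denominator: 1 - (1 + 0.0622)^(-8) = 0.382908
Numerator: $74,850.00 * 0.0622 = 4655.67
PMT = 4655.67 / 0.382908 = $12,158.70

$12,158.70


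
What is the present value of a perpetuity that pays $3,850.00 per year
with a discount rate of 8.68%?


Formula: PV = C / r
Substituting: PV = $3,850.00 / 0.0868
PV = $44,354.84

$44,354.84


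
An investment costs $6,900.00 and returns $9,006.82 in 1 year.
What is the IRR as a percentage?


Formula: IRR = C1/C0 - 1
Substituting: IRR = $9,006.82 / $6,900.00 - 1
Ratio: 1.305336 - 1 = 0.305336
IRR = 30.5336%

30.5336%


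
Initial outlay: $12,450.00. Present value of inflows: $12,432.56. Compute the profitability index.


Formula: PI = PV(cash flows) / initial investment
Substituting: PI = $12,432.56 / $12,450.00
PI = 0.9986

0.9986


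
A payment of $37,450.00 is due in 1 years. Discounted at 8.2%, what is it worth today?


Formula: PV = FV / (1 + r)^n
Substituting: PV = $37,450.00 / (1 + 0.082)^1
Discount factor: (1.082)^1 = 1.082
PV = $37,450.00 / 1.082 = $34,611.83

$34,611.83


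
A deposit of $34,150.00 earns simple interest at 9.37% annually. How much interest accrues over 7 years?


Formula: I = P * r * t
Substituting: I = $34,150.00 * 0.0937 * 7
Step: I = $34,150.00 * 0.6559
I = $22,398.99

$22,398.99


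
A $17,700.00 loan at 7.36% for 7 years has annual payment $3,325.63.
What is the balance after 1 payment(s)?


Formula: Balance = PV*(1+r)^k - PMT*((1+r)^k - 1)/r
Growth: (1 + 0.0736)^1 = 1.0736
Accumulated factor: ((1+r)^k - 1)/r = 1.0
Balance = $17,700.00 * 1.0736 - $3,325.63 * 1.0
Balance = $15,677.09

$15,677.09


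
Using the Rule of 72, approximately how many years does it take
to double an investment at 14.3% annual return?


Formula: Years ≈ 72 / r
Substituting: Years ≈ 72 / 14.3
Years ≈ 5.0

5.0 years


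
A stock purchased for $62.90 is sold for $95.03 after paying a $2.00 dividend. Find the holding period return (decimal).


Formula: HPR = (P1 - P0 + D) / P0
Gain: $95.03 - $62.90 + $2.00 = $34.13
HPR = $34.13 / $62.90 = 0.5426

0.5426


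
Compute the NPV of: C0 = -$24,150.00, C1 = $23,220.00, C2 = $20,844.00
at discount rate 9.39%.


Formula: NPV = C0 + C1/(1+r) + C2/(1+r)^2
Discount C1: $23,220.00 / (1 + 0.0939) = $21,226.80
Discount C2: $20,844.00 / (1 + 0.0939)^2 = $17,419.10
NPV = -$24,150.00 + $21,226.80 + $17,419.10 = $14,495.91

$14,495.91


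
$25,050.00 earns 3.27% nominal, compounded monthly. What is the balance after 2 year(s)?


Formula: FV = P * (1 + r/m)^(m*t)
Period rate: r/m = 0.0327 / 12 = 0.002725
Total periods: m*t = 12 * 2 = 24
Growth factor: (1 + 0.002725)^24 = 1.067491
FV = $25,050.00 * 1.067491 = $26,740.65

$26,740.65


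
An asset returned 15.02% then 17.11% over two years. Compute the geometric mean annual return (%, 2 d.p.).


Formula: Geometric mean = ((1+r1)*(1+r2))^(1/2) - 1
Product: (1 + 0.1502) * (1 + 0.1711) = 1.1502 * 1.1711 = 1.346999
Square root: 1.346999^0.5 = 1.160603
Geometric mean = 1.160603 - 1 = 0.160603
As percentage: 16.06%

16.06%


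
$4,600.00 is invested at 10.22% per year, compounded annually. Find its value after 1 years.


Formula: FV = P * (1 + r)^n
Substituting: FV = $4,600.00 * (1 + 0.1022)^1
Growth factor: (1.1022)^1 = 1.1022
FV = $4,600.00 * 1.1022 = $5,070.12

$5,070.12


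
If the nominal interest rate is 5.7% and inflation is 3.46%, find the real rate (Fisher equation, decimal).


Formula: (1 + r_real) = (1 + r_nom) / (1 + inflation)
Substituting: (1 + r_real) = 1.057 / 1.0346
(1 + r_real) = 1.021651
r_real = 1.021651 - 1 = 0.021651

0.021651


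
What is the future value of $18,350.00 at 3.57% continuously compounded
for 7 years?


Formula: FV = P * e^(r*t)
Exponent: r*t = 0.0357 * 7 = 0.2499
e^(0.2499) = 1.283897
FV = $18,350.00 * 1.283897 = $23,559.51

$23,559.51


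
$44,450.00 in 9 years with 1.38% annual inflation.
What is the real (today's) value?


Formula: Real value = nominal / (1 + inflation)^years
Price level: (1 + 0.0138)^9 = 1.131281
Real value = $44,450.00 / 1.131281 = $39,291.73

$39,291.73


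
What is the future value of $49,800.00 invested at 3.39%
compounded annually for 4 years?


Formula: FV = P * (1 + r)^n
Substituting: FV = $49,800.00 * (1 + 0.0339)^4
Growth factor: (1.0339)^4 = 1.142652
FV = $49,800.00 * 1.142652 = $56,904.09

$56,904.09


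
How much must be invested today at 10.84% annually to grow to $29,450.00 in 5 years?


Formula: PV = FV / (1 + r)^n
Substituting: PV = $29,450.00 / (1 + 0.1084)^5
Discount factor: (1.1084)^5 = 1.672949
PV = $29,450.00 / 1.672949 = $17,603.65

$17,603.65


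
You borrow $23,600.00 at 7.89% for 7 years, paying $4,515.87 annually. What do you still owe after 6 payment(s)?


Formula: Balance = PV*(1+r)^k - PMT*((1+r)^k - 1)/r
Growth: (1 + 0.0789)^6 = 1.577201
Accumulated factor: ((1+r)^k - 1)/r = 7.315607
Balance = $23,600.00 * 1.577201 - $4,515.87 * 7.315607
Balance = $4,185.62

$4,185.62


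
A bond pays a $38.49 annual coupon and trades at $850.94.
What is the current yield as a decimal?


Formula: Current yield = annual coupon / price
Substituting: CY = $38.49 / $850.94
CY = 0.045232

0.045232


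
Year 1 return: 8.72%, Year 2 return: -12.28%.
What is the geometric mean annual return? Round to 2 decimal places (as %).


Formula: Geometric mean = ((1+r1)*(1+r2))^(1/2) - 1
Product: (1 + 0.0872) * (1 + -0.1228) = 1.0872 * 0.8772 = 0.953692
Square root: 0.953692^0.5 = 0.976571
Geometric mean = 0.976571 - 1 = -0.023429
As percentage: -2.34%

-2.34%


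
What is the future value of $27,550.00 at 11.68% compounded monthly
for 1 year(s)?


Formula: FV = P * (1 + r/m)^(m*t)
Period rate: r/m = 0.1168 / 12 = 0.009733
Total periods: m*t = 12 * 1 = 12
Growth factor: (1 + 0.009733)^12 = 1.12326
FV = $27,550.00 * 1.12326 = $30,945.81

$30,945.81


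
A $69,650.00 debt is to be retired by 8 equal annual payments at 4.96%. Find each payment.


Formula: PMT = PV * r / (1 - (1+r)^(-n))
Denominator: 1 - (1 + 0.0496)^(-8) = 0.321094
Numerator: $69,650.00 * 0.0496 = 3454.64
PMT = 3454.64 / 0.321094 = $10,758.96

$10,758.96


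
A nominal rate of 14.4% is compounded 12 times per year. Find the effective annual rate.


Formula: EAR = (1 + r/m)^m - 1
Period rate: r/m = 0.144 / 12 = 0.012
Compounding: (1 + 0.012)^12 = 1.153895
EAR = 1.153895 - 1 = 0.153895

0.153895


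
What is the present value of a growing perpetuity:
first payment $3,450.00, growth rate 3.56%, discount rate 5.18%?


Formula: PV = C / (r - g)
Spread: r - g = 0.0518 - 0.0356 = 0.0162
Substituting: PV = $3,450.00 / 0.0162
PV = $212,962.96

$212,962.96


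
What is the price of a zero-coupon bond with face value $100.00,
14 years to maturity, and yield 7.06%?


Formula: Price = FV / (1 + r)^n
Substituting: Price = $100.00 / (1 + 0.0706)^14
Discount factor: (1.0706)^14 = 2.598851
Price = $100.00 / 2.598851 = $38.48

$38.48


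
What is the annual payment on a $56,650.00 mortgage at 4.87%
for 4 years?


Formula: PMT = PV * r / (1 - (1+r)^(-n))
Denominator: 1 - (1 + 0.0487)^(-4) = 0.173211
Numerator: $56,650.00 * 0.0487 = 2758.855
PMT = 2758.855 / 0.173211 = $15,927.75

$15,927.75


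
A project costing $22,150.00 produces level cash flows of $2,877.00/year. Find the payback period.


Formula: Payback = investment / annual cash flow
Substituting: Payback = $22,150.00 / $2,877.00
Payback = 7.699 years

7.699 years


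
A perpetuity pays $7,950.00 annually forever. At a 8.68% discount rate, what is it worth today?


Formula: PV = C / r
Substituting: PV = $7,950.00 / 0.0868
PV = $91,589.86

$91,589.86


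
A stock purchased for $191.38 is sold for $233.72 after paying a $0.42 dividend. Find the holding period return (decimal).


Formula: HPR = (P1 - P0 + D) / P0
Gain: $233.72 - $191.38 + $0.42 = $42.76
HPR = $42.76 / $191.38 = 0.2234

0.2234


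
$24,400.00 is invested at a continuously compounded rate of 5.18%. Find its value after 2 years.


Formula: FV = P * e^(r*t)
Exponent: r*t = 0.0518 * 2 = 0.1036
e^(0.1036) = 1.109157
FV = $24,400.00 * 1.109157 = $27,063.42

$27,063.42


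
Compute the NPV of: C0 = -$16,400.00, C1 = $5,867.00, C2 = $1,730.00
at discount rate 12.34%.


Formula: NPV = C0 + C1/(1+r) + C2/(1+r)^2
Discount C1: $5,867.00 / (1 + 0.1234) = $5,222.54
Discount C2: $1,730.00 / (1 + 0.1234)^2 = $1,370.81
NPV = -$16,400.00 + $5,222.54 + $1,370.81 = -$9,806.65

-$9,806.65


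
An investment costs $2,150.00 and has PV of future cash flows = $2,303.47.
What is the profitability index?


Formula: PI = PV(cash flows) / initial investment
Substituting: PI = $2,303.47 / $2,150.00
PI = 1.0714

1.0714


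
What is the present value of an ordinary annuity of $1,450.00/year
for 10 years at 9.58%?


Formula: PV = PMT * (1 - (1+r)^(-n)) / r
Discount factor: (1 + 0.0958)^(-10) = 0.400578
Bracket: 1 - 0.400578 = 0.599422
PV = $1,450.00 * 0.599422 / 0.0958 = $9,072.67

$9,072.67


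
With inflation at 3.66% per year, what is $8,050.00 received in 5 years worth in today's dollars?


Formula: Real value = nominal / (1 + inflation)^years
Price level: (1 + 0.0366)^5 = 1.196895
Real value = $8,050.00 / 1.196895 = $6,725.74

$6,725.74


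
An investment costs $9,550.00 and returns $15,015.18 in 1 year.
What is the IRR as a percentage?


Formula: IRR = C1/C0 - 1
Substituting: IRR = $15,015.18 / $9,550.00 - 1
Ratio: 1.57227 - 1 = 0.57227
IRR = 57.227%

57.227%


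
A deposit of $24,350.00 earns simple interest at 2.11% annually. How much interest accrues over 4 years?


Formula: I = P * r * t
Substituting: I = $24,350.00 * 0.0211 * 4
Step: I = $24,350.00 * 0.0844
I = $2,055.14

$2,055.14


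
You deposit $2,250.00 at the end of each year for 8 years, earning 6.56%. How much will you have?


Formula: FV = PMT * ((1+r)^n - 1) / r
Growth factor: (1 + 0.0656)^8 = 1.66247
Numerator: 1.66247 - 1 = 0.66247
FV = $2,250.00 * 0.66247 / 0.0656 = $22,721.90

$22,721.90


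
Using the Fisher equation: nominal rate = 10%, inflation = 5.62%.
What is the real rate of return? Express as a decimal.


Formula: (1 + r_real) = (1 + r_nom) / (1 + inflation)
Substituting: (1 + r_real) = 1.1 / 1.0562
(1 + r_real) = 1.041469
r_real = 1.041469 - 1 = 0.041469

0.041469


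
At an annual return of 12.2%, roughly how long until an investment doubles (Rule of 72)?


Formula: Years ≈ 72 / r
Substituting: Years ≈ 72 / 12.2
Years ≈ 5.9

5.9 years


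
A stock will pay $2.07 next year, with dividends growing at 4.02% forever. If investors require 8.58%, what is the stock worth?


Formula: P = D1 / (r - g)
Spread: r - g = 0.0858 - 0.0402 = 0.0456
Substituting: P = $2.07 / 0.0456
P = $45.39

$45.39


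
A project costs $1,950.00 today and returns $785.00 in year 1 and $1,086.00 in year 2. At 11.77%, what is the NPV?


Formula: NPV = C0 + C1/(1+r) + C2/(1+r)^2
Discount C1: $785.00 / (1 + 0.1177) = $702.34
Discount C2: $1,086.00 / (1 + 0.1177)^2 = $869.32
NPV = -$1,950.00 + $702.34 + $869.32 = -$378.35

-$378.35


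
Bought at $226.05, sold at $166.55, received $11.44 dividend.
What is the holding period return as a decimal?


Formula: HPR = (P1 - P0 + D) / P0
Gain: $166.55 - $226.05 + $11.44 = -$48.06
HPR = -$48.06 / $226.05 = -0.2126

-0.2126


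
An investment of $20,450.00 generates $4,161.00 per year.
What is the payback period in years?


Formula: Payback = investment / annual cash flow
Substituting: Payback = $20,450.00 / $4,161.00
Payback = 4.9147 years

4.9147 years


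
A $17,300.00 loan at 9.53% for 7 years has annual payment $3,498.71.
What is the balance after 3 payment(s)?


Formula: Balance = PV*(1+r)^k - PMT*((1+r)^k - 1)/r
Growth: (1 + 0.0953)^3 = 1.314012
Accumulated factor: ((1+r)^k - 1)/r = 3.294982
Balance = $17,300.00 * 1.314012 - $3,498.71 * 3.294982
Balance = $11,204.22

$11,204.22


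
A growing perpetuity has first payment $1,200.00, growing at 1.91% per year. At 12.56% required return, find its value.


Formula: PV = C / (r - g)
Spread: r - g = 0.1256 - 0.0191 = 0.1065
Substituting: PV = $1,200.00 / 0.1065
PV = $11,267.61

$11,267.61


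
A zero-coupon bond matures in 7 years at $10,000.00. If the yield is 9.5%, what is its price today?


Formula: Price = FV / (1 + r)^n
Substituting: Price = $10,000.00 / (1 + 0.095)^7
Discount factor: (1.095)^7 = 1.887552
Price = $10,000.00 / 1.887552 = $5,297.87

$5,297.87


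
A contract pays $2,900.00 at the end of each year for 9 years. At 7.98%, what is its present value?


Formula: PV = PMT * (1 - (1+r)^(-n)) / r
Discount factor: (1 + 0.0798)^(-9) = 0.501083
Bracket: 1 - 0.501083 = 0.498917
PV = $2,900.00 * 0.498917 / 0.0798 = $18,131.05

$18,131.05


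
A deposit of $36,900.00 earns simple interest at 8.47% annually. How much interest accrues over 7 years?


Formula: I = P * r * t
Substituting: I = $36,900.00 * 0.0847 * 7
Step: I = $36,900.00 * 0.5929
I = $21,878.01

$21,878.01


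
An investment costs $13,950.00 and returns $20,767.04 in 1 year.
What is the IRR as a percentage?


Formula: IRR = C1/C0 - 1
Substituting: IRR = $20,767.04 / $13,950.00 - 1
Ratio: 1.488677 - 1 = 0.488677
IRR = 48.8677%

48.8677%


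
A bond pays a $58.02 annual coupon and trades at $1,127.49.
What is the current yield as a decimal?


Formula: Current yield = annual coupon / price
Substituting: CY = $58.02 / $1,127.49
CY = 0.051459

0.051459


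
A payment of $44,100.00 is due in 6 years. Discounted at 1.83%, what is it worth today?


Formula: PV = FV / (1 + r)^n
Substituting: PV = $44,100.00 / (1 + 0.0183)^6
Discount factor: (1.0183)^6 = 1.114948
PV = $44,100.00 / 1.114948 = $39,553.43

$39,553.43


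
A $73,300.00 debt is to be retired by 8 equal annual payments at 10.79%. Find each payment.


Formula: PMT = PV * r / (1 - (1+r)^(-n))
Denominator: 1 - (1 + 0.1079)^(-8) = 0.55945
Numerator: $73,300.00 * 0.1079 = 7909.07
PMT = 7909.07 / 0.55945 = $14,137.23

$14,137.23


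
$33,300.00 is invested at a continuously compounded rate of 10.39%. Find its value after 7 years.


Formula: FV = P * e^(r*t)
Exponent: r*t = 0.1039 * 7 = 0.7273
e^(0.7273) = 2.069485
FV = $33,300.00 * 2.069485 = $68,913.87

$68,913.87


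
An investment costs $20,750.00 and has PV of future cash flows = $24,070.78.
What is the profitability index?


Formula: PI = PV(cash flows) / initial investment
Substituting: PI = $24,070.78 / $20,750.00
PI = 1.16

1.16


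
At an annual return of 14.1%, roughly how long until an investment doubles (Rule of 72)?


Formula: Years ≈ 72 / r
Substituting: Years ≈ 72 / 14.1
Years ≈ 5.1

5.1 years


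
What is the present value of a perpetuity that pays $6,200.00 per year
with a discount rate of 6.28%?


Formula: PV = C / r
Substituting: PV = $6,200.00 / 0.0628
PV = $98,726.11

$98,726.11


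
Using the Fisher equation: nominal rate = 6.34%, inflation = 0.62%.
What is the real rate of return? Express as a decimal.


Formula: (1 + r_real) = (1 + r_nom) / (1 + inflation)
Substituting: (1 + r_real) = 1.0634 / 1.0062
(1 + r_real) = 1.056848
r_real = 1.056848 - 1 = 0.056848

0.056848


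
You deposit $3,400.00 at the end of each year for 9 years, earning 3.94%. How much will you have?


Formula: FV = PMT * ((1+r)^n - 1) / r
Growth factor: (1 + 0.0394)^9 = 1.415939
Numerator: 1.415939 - 1 = 0.415939
FV = $3,400.00 * 0.415939 / 0.0394 = $35,893.18

$35,893.18


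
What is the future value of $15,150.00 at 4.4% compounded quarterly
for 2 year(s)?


Formula: FV = P * (1 + r/m)^(m*t)
Period rate: r/m = 0.044 / 4 = 0.011
Total periods: m*t = 4 * 2 = 8
Growth factor: (1 + 0.011)^8 = 1.091464
FV = $15,150.00 * 1.091464 = $16,535.67

$16,535.67


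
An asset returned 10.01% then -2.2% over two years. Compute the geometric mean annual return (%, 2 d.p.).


Formula: Geometric mean = ((1+r1)*(1+r2))^(1/2) - 1
Product: (1 + 0.1001) * (1 + -0.022) = 1.1001 * 0.978 = 1.075898
Square root: 1.075898^0.5 = 1.037255
Geometric mean = 1.037255 - 1 = 0.037255
As percentage: 3.73%

3.73%


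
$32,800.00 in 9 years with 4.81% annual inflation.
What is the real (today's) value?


Formula: Real value = nominal / (1 + inflation)^years
Price level: (1 + 0.0481)^9 = 1.526246
Real value = $32,800.00 / 1.526246 = $21,490.64

$21,490.64


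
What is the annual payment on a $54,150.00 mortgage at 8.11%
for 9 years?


Formula: PMT = PV * r / (1 - (1+r)^(-n))
Denominator: 1 - (1 + 0.0811)^(-9) = 0.504313
Numerator: $54,150.00 * 0.0811 = 4391.565
PMT = 4391.565 / 0.504313 = $8,708.01

$8,708.01


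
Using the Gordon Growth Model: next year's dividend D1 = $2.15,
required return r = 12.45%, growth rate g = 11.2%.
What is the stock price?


Formula: P = D1 / (r - g)
Spread: r - g = 0.1245 - 0.112 = 0.0125
Substituting: P = $2.15 / 0.0125
P = $172.00

$172.00


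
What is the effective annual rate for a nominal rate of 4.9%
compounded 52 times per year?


Formula: EAR = (1 + r/m)^m - 1
Period rate: r/m = 0.049 / 52 = 0.000942
Compounding: (1 + 0.000942)^52 = 1.050196
EAR = 1.050196 - 1 = 0.050196

0.050196


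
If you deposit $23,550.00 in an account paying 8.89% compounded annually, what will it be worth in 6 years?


Formula: FV = P * (1 + r)^n
Substituting: FV = $23,550.00 * (1 + 0.0889)^6
Growth factor: (1.0889)^6 = 1.666971
FV = $23,550.00 * 1.666971 = $39,257.16

$39,257.16


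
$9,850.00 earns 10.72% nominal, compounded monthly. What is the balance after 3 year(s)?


Formula: FV = P * (1 + r/m)^(m*t)
Period rate: r/m = 0.1072 / 12 = 0.008933
Total periods: m*t = 12 * 3 = 36
Growth factor: (1 + 0.008933)^36 = 1.377365
FV = $9,850.00 * 1.377365 = $13,567.04

$13,567.04


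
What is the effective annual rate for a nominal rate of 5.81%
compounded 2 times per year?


Formula: EAR = (1 + r/m)^m - 1
Period rate: r/m = 0.0581 / 2 = 0.02905
Compounding: (1 + 0.02905)^2 = 1.058944
EAR = 1.058944 - 1 = 0.058944

0.058944
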